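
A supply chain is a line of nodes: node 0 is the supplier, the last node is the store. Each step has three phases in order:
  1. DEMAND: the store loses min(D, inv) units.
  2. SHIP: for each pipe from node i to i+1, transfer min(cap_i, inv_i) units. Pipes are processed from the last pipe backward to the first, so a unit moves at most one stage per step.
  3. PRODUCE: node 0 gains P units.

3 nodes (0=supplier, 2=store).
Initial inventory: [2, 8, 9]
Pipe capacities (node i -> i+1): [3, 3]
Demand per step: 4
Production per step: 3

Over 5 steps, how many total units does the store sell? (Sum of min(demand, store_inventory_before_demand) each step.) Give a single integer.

Answer: 20

Derivation:
Step 1: sold=4 (running total=4) -> [3 7 8]
Step 2: sold=4 (running total=8) -> [3 7 7]
Step 3: sold=4 (running total=12) -> [3 7 6]
Step 4: sold=4 (running total=16) -> [3 7 5]
Step 5: sold=4 (running total=20) -> [3 7 4]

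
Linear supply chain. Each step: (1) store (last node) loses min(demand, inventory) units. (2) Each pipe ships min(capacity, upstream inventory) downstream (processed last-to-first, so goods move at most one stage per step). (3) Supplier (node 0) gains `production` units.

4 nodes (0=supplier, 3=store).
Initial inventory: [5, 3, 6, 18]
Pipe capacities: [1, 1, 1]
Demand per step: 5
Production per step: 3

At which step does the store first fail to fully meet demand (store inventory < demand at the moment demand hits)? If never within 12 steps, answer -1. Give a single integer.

Step 1: demand=5,sold=5 ship[2->3]=1 ship[1->2]=1 ship[0->1]=1 prod=3 -> [7 3 6 14]
Step 2: demand=5,sold=5 ship[2->3]=1 ship[1->2]=1 ship[0->1]=1 prod=3 -> [9 3 6 10]
Step 3: demand=5,sold=5 ship[2->3]=1 ship[1->2]=1 ship[0->1]=1 prod=3 -> [11 3 6 6]
Step 4: demand=5,sold=5 ship[2->3]=1 ship[1->2]=1 ship[0->1]=1 prod=3 -> [13 3 6 2]
Step 5: demand=5,sold=2 ship[2->3]=1 ship[1->2]=1 ship[0->1]=1 prod=3 -> [15 3 6 1]
Step 6: demand=5,sold=1 ship[2->3]=1 ship[1->2]=1 ship[0->1]=1 prod=3 -> [17 3 6 1]
Step 7: demand=5,sold=1 ship[2->3]=1 ship[1->2]=1 ship[0->1]=1 prod=3 -> [19 3 6 1]
Step 8: demand=5,sold=1 ship[2->3]=1 ship[1->2]=1 ship[0->1]=1 prod=3 -> [21 3 6 1]
Step 9: demand=5,sold=1 ship[2->3]=1 ship[1->2]=1 ship[0->1]=1 prod=3 -> [23 3 6 1]
Step 10: demand=5,sold=1 ship[2->3]=1 ship[1->2]=1 ship[0->1]=1 prod=3 -> [25 3 6 1]
Step 11: demand=5,sold=1 ship[2->3]=1 ship[1->2]=1 ship[0->1]=1 prod=3 -> [27 3 6 1]
Step 12: demand=5,sold=1 ship[2->3]=1 ship[1->2]=1 ship[0->1]=1 prod=3 -> [29 3 6 1]
First stockout at step 5

5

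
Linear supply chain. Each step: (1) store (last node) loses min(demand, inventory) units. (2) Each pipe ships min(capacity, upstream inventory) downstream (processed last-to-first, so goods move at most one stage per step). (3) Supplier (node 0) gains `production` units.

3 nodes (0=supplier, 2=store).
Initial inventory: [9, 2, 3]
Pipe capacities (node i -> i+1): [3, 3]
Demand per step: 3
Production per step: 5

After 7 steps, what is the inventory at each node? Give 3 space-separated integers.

Step 1: demand=3,sold=3 ship[1->2]=2 ship[0->1]=3 prod=5 -> inv=[11 3 2]
Step 2: demand=3,sold=2 ship[1->2]=3 ship[0->1]=3 prod=5 -> inv=[13 3 3]
Step 3: demand=3,sold=3 ship[1->2]=3 ship[0->1]=3 prod=5 -> inv=[15 3 3]
Step 4: demand=3,sold=3 ship[1->2]=3 ship[0->1]=3 prod=5 -> inv=[17 3 3]
Step 5: demand=3,sold=3 ship[1->2]=3 ship[0->1]=3 prod=5 -> inv=[19 3 3]
Step 6: demand=3,sold=3 ship[1->2]=3 ship[0->1]=3 prod=5 -> inv=[21 3 3]
Step 7: demand=3,sold=3 ship[1->2]=3 ship[0->1]=3 prod=5 -> inv=[23 3 3]

23 3 3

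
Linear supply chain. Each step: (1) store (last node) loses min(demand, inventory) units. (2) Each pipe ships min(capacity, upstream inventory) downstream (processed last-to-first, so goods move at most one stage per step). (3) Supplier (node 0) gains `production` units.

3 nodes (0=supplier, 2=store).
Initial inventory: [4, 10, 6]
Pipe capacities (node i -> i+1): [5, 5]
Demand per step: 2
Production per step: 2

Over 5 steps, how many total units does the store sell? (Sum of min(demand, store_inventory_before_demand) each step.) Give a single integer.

Answer: 10

Derivation:
Step 1: sold=2 (running total=2) -> [2 9 9]
Step 2: sold=2 (running total=4) -> [2 6 12]
Step 3: sold=2 (running total=6) -> [2 3 15]
Step 4: sold=2 (running total=8) -> [2 2 16]
Step 5: sold=2 (running total=10) -> [2 2 16]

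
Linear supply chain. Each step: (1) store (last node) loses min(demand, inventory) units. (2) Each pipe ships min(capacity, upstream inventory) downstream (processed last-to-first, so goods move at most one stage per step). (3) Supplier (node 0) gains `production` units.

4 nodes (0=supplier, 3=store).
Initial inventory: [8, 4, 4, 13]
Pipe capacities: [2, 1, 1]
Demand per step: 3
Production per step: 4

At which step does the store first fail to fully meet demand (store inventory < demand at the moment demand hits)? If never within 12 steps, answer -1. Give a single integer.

Step 1: demand=3,sold=3 ship[2->3]=1 ship[1->2]=1 ship[0->1]=2 prod=4 -> [10 5 4 11]
Step 2: demand=3,sold=3 ship[2->3]=1 ship[1->2]=1 ship[0->1]=2 prod=4 -> [12 6 4 9]
Step 3: demand=3,sold=3 ship[2->3]=1 ship[1->2]=1 ship[0->1]=2 prod=4 -> [14 7 4 7]
Step 4: demand=3,sold=3 ship[2->3]=1 ship[1->2]=1 ship[0->1]=2 prod=4 -> [16 8 4 5]
Step 5: demand=3,sold=3 ship[2->3]=1 ship[1->2]=1 ship[0->1]=2 prod=4 -> [18 9 4 3]
Step 6: demand=3,sold=3 ship[2->3]=1 ship[1->2]=1 ship[0->1]=2 prod=4 -> [20 10 4 1]
Step 7: demand=3,sold=1 ship[2->3]=1 ship[1->2]=1 ship[0->1]=2 prod=4 -> [22 11 4 1]
Step 8: demand=3,sold=1 ship[2->3]=1 ship[1->2]=1 ship[0->1]=2 prod=4 -> [24 12 4 1]
Step 9: demand=3,sold=1 ship[2->3]=1 ship[1->2]=1 ship[0->1]=2 prod=4 -> [26 13 4 1]
Step 10: demand=3,sold=1 ship[2->3]=1 ship[1->2]=1 ship[0->1]=2 prod=4 -> [28 14 4 1]
Step 11: demand=3,sold=1 ship[2->3]=1 ship[1->2]=1 ship[0->1]=2 prod=4 -> [30 15 4 1]
Step 12: demand=3,sold=1 ship[2->3]=1 ship[1->2]=1 ship[0->1]=2 prod=4 -> [32 16 4 1]
First stockout at step 7

7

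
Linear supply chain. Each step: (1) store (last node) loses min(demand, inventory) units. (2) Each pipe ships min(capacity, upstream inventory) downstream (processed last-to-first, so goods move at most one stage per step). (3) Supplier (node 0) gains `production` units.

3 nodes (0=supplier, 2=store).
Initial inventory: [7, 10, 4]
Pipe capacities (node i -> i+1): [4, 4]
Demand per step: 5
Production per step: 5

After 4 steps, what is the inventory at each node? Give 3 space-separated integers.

Step 1: demand=5,sold=4 ship[1->2]=4 ship[0->1]=4 prod=5 -> inv=[8 10 4]
Step 2: demand=5,sold=4 ship[1->2]=4 ship[0->1]=4 prod=5 -> inv=[9 10 4]
Step 3: demand=5,sold=4 ship[1->2]=4 ship[0->1]=4 prod=5 -> inv=[10 10 4]
Step 4: demand=5,sold=4 ship[1->2]=4 ship[0->1]=4 prod=5 -> inv=[11 10 4]

11 10 4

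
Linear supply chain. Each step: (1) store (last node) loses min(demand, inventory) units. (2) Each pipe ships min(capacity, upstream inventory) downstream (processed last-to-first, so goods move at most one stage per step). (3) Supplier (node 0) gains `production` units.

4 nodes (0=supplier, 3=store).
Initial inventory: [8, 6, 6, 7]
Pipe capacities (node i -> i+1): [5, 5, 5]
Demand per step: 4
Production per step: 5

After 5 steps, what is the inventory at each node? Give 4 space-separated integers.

Step 1: demand=4,sold=4 ship[2->3]=5 ship[1->2]=5 ship[0->1]=5 prod=5 -> inv=[8 6 6 8]
Step 2: demand=4,sold=4 ship[2->3]=5 ship[1->2]=5 ship[0->1]=5 prod=5 -> inv=[8 6 6 9]
Step 3: demand=4,sold=4 ship[2->3]=5 ship[1->2]=5 ship[0->1]=5 prod=5 -> inv=[8 6 6 10]
Step 4: demand=4,sold=4 ship[2->3]=5 ship[1->2]=5 ship[0->1]=5 prod=5 -> inv=[8 6 6 11]
Step 5: demand=4,sold=4 ship[2->3]=5 ship[1->2]=5 ship[0->1]=5 prod=5 -> inv=[8 6 6 12]

8 6 6 12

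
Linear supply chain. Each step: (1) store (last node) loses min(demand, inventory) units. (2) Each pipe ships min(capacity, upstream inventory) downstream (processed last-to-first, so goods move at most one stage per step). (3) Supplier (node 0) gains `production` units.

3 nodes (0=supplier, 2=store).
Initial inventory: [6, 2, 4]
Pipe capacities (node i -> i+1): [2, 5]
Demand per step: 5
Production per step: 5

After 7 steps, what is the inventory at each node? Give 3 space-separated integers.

Step 1: demand=5,sold=4 ship[1->2]=2 ship[0->1]=2 prod=5 -> inv=[9 2 2]
Step 2: demand=5,sold=2 ship[1->2]=2 ship[0->1]=2 prod=5 -> inv=[12 2 2]
Step 3: demand=5,sold=2 ship[1->2]=2 ship[0->1]=2 prod=5 -> inv=[15 2 2]
Step 4: demand=5,sold=2 ship[1->2]=2 ship[0->1]=2 prod=5 -> inv=[18 2 2]
Step 5: demand=5,sold=2 ship[1->2]=2 ship[0->1]=2 prod=5 -> inv=[21 2 2]
Step 6: demand=5,sold=2 ship[1->2]=2 ship[0->1]=2 prod=5 -> inv=[24 2 2]
Step 7: demand=5,sold=2 ship[1->2]=2 ship[0->1]=2 prod=5 -> inv=[27 2 2]

27 2 2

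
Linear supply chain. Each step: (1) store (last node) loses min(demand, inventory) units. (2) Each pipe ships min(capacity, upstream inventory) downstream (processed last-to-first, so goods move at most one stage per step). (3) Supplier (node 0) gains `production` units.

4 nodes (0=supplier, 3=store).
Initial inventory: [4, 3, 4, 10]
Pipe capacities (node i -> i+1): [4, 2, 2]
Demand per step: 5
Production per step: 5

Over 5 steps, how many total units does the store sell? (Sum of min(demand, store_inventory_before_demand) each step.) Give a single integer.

Step 1: sold=5 (running total=5) -> [5 5 4 7]
Step 2: sold=5 (running total=10) -> [6 7 4 4]
Step 3: sold=4 (running total=14) -> [7 9 4 2]
Step 4: sold=2 (running total=16) -> [8 11 4 2]
Step 5: sold=2 (running total=18) -> [9 13 4 2]

Answer: 18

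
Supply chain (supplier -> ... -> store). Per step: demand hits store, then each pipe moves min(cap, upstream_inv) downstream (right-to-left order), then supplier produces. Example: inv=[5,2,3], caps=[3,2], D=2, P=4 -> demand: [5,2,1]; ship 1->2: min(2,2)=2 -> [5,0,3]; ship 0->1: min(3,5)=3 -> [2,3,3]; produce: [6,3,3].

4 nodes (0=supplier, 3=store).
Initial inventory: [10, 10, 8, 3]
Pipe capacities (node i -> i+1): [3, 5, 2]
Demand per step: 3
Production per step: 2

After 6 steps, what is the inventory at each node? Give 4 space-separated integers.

Step 1: demand=3,sold=3 ship[2->3]=2 ship[1->2]=5 ship[0->1]=3 prod=2 -> inv=[9 8 11 2]
Step 2: demand=3,sold=2 ship[2->3]=2 ship[1->2]=5 ship[0->1]=3 prod=2 -> inv=[8 6 14 2]
Step 3: demand=3,sold=2 ship[2->3]=2 ship[1->2]=5 ship[0->1]=3 prod=2 -> inv=[7 4 17 2]
Step 4: demand=3,sold=2 ship[2->3]=2 ship[1->2]=4 ship[0->1]=3 prod=2 -> inv=[6 3 19 2]
Step 5: demand=3,sold=2 ship[2->3]=2 ship[1->2]=3 ship[0->1]=3 prod=2 -> inv=[5 3 20 2]
Step 6: demand=3,sold=2 ship[2->3]=2 ship[1->2]=3 ship[0->1]=3 prod=2 -> inv=[4 3 21 2]

4 3 21 2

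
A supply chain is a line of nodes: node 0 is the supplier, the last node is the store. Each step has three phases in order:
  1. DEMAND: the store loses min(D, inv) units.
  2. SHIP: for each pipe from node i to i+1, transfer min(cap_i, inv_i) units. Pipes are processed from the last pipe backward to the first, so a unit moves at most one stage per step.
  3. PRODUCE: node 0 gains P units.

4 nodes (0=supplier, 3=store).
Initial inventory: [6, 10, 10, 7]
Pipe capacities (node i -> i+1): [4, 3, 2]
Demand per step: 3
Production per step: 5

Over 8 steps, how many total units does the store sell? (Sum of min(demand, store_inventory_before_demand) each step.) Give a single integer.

Step 1: sold=3 (running total=3) -> [7 11 11 6]
Step 2: sold=3 (running total=6) -> [8 12 12 5]
Step 3: sold=3 (running total=9) -> [9 13 13 4]
Step 4: sold=3 (running total=12) -> [10 14 14 3]
Step 5: sold=3 (running total=15) -> [11 15 15 2]
Step 6: sold=2 (running total=17) -> [12 16 16 2]
Step 7: sold=2 (running total=19) -> [13 17 17 2]
Step 8: sold=2 (running total=21) -> [14 18 18 2]

Answer: 21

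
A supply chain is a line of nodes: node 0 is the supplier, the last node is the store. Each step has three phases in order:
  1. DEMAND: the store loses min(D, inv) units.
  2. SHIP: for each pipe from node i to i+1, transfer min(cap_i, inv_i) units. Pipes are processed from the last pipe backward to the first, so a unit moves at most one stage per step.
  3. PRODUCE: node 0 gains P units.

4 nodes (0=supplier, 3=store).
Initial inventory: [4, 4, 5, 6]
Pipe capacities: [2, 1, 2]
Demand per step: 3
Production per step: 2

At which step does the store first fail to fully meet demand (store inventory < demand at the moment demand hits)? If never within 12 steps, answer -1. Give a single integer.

Step 1: demand=3,sold=3 ship[2->3]=2 ship[1->2]=1 ship[0->1]=2 prod=2 -> [4 5 4 5]
Step 2: demand=3,sold=3 ship[2->3]=2 ship[1->2]=1 ship[0->1]=2 prod=2 -> [4 6 3 4]
Step 3: demand=3,sold=3 ship[2->3]=2 ship[1->2]=1 ship[0->1]=2 prod=2 -> [4 7 2 3]
Step 4: demand=3,sold=3 ship[2->3]=2 ship[1->2]=1 ship[0->1]=2 prod=2 -> [4 8 1 2]
Step 5: demand=3,sold=2 ship[2->3]=1 ship[1->2]=1 ship[0->1]=2 prod=2 -> [4 9 1 1]
Step 6: demand=3,sold=1 ship[2->3]=1 ship[1->2]=1 ship[0->1]=2 prod=2 -> [4 10 1 1]
Step 7: demand=3,sold=1 ship[2->3]=1 ship[1->2]=1 ship[0->1]=2 prod=2 -> [4 11 1 1]
Step 8: demand=3,sold=1 ship[2->3]=1 ship[1->2]=1 ship[0->1]=2 prod=2 -> [4 12 1 1]
Step 9: demand=3,sold=1 ship[2->3]=1 ship[1->2]=1 ship[0->1]=2 prod=2 -> [4 13 1 1]
Step 10: demand=3,sold=1 ship[2->3]=1 ship[1->2]=1 ship[0->1]=2 prod=2 -> [4 14 1 1]
Step 11: demand=3,sold=1 ship[2->3]=1 ship[1->2]=1 ship[0->1]=2 prod=2 -> [4 15 1 1]
Step 12: demand=3,sold=1 ship[2->3]=1 ship[1->2]=1 ship[0->1]=2 prod=2 -> [4 16 1 1]
First stockout at step 5

5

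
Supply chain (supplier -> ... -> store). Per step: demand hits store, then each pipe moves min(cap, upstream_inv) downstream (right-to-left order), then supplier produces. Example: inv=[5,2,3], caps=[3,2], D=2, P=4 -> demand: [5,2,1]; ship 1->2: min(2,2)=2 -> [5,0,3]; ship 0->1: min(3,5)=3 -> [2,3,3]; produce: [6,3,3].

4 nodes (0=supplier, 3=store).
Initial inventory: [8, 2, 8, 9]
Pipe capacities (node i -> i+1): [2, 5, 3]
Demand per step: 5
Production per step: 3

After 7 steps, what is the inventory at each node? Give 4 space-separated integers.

Step 1: demand=5,sold=5 ship[2->3]=3 ship[1->2]=2 ship[0->1]=2 prod=3 -> inv=[9 2 7 7]
Step 2: demand=5,sold=5 ship[2->3]=3 ship[1->2]=2 ship[0->1]=2 prod=3 -> inv=[10 2 6 5]
Step 3: demand=5,sold=5 ship[2->3]=3 ship[1->2]=2 ship[0->1]=2 prod=3 -> inv=[11 2 5 3]
Step 4: demand=5,sold=3 ship[2->3]=3 ship[1->2]=2 ship[0->1]=2 prod=3 -> inv=[12 2 4 3]
Step 5: demand=5,sold=3 ship[2->3]=3 ship[1->2]=2 ship[0->1]=2 prod=3 -> inv=[13 2 3 3]
Step 6: demand=5,sold=3 ship[2->3]=3 ship[1->2]=2 ship[0->1]=2 prod=3 -> inv=[14 2 2 3]
Step 7: demand=5,sold=3 ship[2->3]=2 ship[1->2]=2 ship[0->1]=2 prod=3 -> inv=[15 2 2 2]

15 2 2 2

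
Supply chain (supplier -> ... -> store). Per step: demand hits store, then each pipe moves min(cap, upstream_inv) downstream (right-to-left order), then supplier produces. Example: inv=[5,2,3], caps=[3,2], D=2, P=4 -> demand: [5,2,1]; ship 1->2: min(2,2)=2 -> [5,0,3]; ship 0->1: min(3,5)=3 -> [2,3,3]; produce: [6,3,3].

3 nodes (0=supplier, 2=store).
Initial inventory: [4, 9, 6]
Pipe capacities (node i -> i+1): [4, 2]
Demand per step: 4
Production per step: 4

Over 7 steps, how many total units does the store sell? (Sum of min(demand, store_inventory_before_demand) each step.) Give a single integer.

Step 1: sold=4 (running total=4) -> [4 11 4]
Step 2: sold=4 (running total=8) -> [4 13 2]
Step 3: sold=2 (running total=10) -> [4 15 2]
Step 4: sold=2 (running total=12) -> [4 17 2]
Step 5: sold=2 (running total=14) -> [4 19 2]
Step 6: sold=2 (running total=16) -> [4 21 2]
Step 7: sold=2 (running total=18) -> [4 23 2]

Answer: 18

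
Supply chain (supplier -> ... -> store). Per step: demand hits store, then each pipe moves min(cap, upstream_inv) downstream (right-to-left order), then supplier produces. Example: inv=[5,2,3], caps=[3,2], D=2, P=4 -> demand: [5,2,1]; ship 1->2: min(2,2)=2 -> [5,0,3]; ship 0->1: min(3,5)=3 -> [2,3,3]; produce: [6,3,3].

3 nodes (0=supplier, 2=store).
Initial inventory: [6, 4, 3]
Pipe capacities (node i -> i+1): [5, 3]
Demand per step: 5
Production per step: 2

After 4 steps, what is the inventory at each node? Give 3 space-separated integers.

Step 1: demand=5,sold=3 ship[1->2]=3 ship[0->1]=5 prod=2 -> inv=[3 6 3]
Step 2: demand=5,sold=3 ship[1->2]=3 ship[0->1]=3 prod=2 -> inv=[2 6 3]
Step 3: demand=5,sold=3 ship[1->2]=3 ship[0->1]=2 prod=2 -> inv=[2 5 3]
Step 4: demand=5,sold=3 ship[1->2]=3 ship[0->1]=2 prod=2 -> inv=[2 4 3]

2 4 3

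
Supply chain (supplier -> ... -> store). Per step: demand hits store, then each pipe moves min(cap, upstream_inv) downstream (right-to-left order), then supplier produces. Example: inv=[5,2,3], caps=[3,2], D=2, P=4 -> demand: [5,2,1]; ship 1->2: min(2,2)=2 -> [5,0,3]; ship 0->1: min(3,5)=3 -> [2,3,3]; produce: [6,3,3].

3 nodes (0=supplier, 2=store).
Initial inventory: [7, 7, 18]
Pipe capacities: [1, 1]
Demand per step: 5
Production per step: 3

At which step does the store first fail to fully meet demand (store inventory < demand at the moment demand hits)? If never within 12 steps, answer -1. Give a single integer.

Step 1: demand=5,sold=5 ship[1->2]=1 ship[0->1]=1 prod=3 -> [9 7 14]
Step 2: demand=5,sold=5 ship[1->2]=1 ship[0->1]=1 prod=3 -> [11 7 10]
Step 3: demand=5,sold=5 ship[1->2]=1 ship[0->1]=1 prod=3 -> [13 7 6]
Step 4: demand=5,sold=5 ship[1->2]=1 ship[0->1]=1 prod=3 -> [15 7 2]
Step 5: demand=5,sold=2 ship[1->2]=1 ship[0->1]=1 prod=3 -> [17 7 1]
Step 6: demand=5,sold=1 ship[1->2]=1 ship[0->1]=1 prod=3 -> [19 7 1]
Step 7: demand=5,sold=1 ship[1->2]=1 ship[0->1]=1 prod=3 -> [21 7 1]
Step 8: demand=5,sold=1 ship[1->2]=1 ship[0->1]=1 prod=3 -> [23 7 1]
Step 9: demand=5,sold=1 ship[1->2]=1 ship[0->1]=1 prod=3 -> [25 7 1]
Step 10: demand=5,sold=1 ship[1->2]=1 ship[0->1]=1 prod=3 -> [27 7 1]
Step 11: demand=5,sold=1 ship[1->2]=1 ship[0->1]=1 prod=3 -> [29 7 1]
Step 12: demand=5,sold=1 ship[1->2]=1 ship[0->1]=1 prod=3 -> [31 7 1]
First stockout at step 5

5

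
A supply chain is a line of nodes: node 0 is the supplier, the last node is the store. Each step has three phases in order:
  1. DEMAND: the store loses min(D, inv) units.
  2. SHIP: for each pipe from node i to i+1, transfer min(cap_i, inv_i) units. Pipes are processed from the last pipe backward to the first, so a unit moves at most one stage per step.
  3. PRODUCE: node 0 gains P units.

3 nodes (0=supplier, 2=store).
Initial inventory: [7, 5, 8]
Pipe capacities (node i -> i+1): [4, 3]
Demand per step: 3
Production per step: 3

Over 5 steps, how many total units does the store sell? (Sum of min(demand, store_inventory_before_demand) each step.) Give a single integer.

Answer: 15

Derivation:
Step 1: sold=3 (running total=3) -> [6 6 8]
Step 2: sold=3 (running total=6) -> [5 7 8]
Step 3: sold=3 (running total=9) -> [4 8 8]
Step 4: sold=3 (running total=12) -> [3 9 8]
Step 5: sold=3 (running total=15) -> [3 9 8]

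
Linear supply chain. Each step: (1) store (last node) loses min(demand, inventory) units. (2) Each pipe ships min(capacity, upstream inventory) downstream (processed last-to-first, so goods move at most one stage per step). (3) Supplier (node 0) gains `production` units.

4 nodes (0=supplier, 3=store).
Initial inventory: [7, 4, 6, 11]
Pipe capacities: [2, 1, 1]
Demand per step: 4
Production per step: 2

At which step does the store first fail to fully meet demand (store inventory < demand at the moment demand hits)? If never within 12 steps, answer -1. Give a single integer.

Step 1: demand=4,sold=4 ship[2->3]=1 ship[1->2]=1 ship[0->1]=2 prod=2 -> [7 5 6 8]
Step 2: demand=4,sold=4 ship[2->3]=1 ship[1->2]=1 ship[0->1]=2 prod=2 -> [7 6 6 5]
Step 3: demand=4,sold=4 ship[2->3]=1 ship[1->2]=1 ship[0->1]=2 prod=2 -> [7 7 6 2]
Step 4: demand=4,sold=2 ship[2->3]=1 ship[1->2]=1 ship[0->1]=2 prod=2 -> [7 8 6 1]
Step 5: demand=4,sold=1 ship[2->3]=1 ship[1->2]=1 ship[0->1]=2 prod=2 -> [7 9 6 1]
Step 6: demand=4,sold=1 ship[2->3]=1 ship[1->2]=1 ship[0->1]=2 prod=2 -> [7 10 6 1]
Step 7: demand=4,sold=1 ship[2->3]=1 ship[1->2]=1 ship[0->1]=2 prod=2 -> [7 11 6 1]
Step 8: demand=4,sold=1 ship[2->3]=1 ship[1->2]=1 ship[0->1]=2 prod=2 -> [7 12 6 1]
Step 9: demand=4,sold=1 ship[2->3]=1 ship[1->2]=1 ship[0->1]=2 prod=2 -> [7 13 6 1]
Step 10: demand=4,sold=1 ship[2->3]=1 ship[1->2]=1 ship[0->1]=2 prod=2 -> [7 14 6 1]
Step 11: demand=4,sold=1 ship[2->3]=1 ship[1->2]=1 ship[0->1]=2 prod=2 -> [7 15 6 1]
Step 12: demand=4,sold=1 ship[2->3]=1 ship[1->2]=1 ship[0->1]=2 prod=2 -> [7 16 6 1]
First stockout at step 4

4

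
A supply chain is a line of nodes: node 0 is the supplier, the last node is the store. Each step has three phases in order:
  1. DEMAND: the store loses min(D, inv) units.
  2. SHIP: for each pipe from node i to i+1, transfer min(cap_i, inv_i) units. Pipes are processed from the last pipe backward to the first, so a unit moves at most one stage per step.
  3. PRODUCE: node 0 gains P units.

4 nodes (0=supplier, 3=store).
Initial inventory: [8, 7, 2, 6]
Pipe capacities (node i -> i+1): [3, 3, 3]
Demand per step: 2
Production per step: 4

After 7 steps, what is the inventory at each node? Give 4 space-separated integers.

Step 1: demand=2,sold=2 ship[2->3]=2 ship[1->2]=3 ship[0->1]=3 prod=4 -> inv=[9 7 3 6]
Step 2: demand=2,sold=2 ship[2->3]=3 ship[1->2]=3 ship[0->1]=3 prod=4 -> inv=[10 7 3 7]
Step 3: demand=2,sold=2 ship[2->3]=3 ship[1->2]=3 ship[0->1]=3 prod=4 -> inv=[11 7 3 8]
Step 4: demand=2,sold=2 ship[2->3]=3 ship[1->2]=3 ship[0->1]=3 prod=4 -> inv=[12 7 3 9]
Step 5: demand=2,sold=2 ship[2->3]=3 ship[1->2]=3 ship[0->1]=3 prod=4 -> inv=[13 7 3 10]
Step 6: demand=2,sold=2 ship[2->3]=3 ship[1->2]=3 ship[0->1]=3 prod=4 -> inv=[14 7 3 11]
Step 7: demand=2,sold=2 ship[2->3]=3 ship[1->2]=3 ship[0->1]=3 prod=4 -> inv=[15 7 3 12]

15 7 3 12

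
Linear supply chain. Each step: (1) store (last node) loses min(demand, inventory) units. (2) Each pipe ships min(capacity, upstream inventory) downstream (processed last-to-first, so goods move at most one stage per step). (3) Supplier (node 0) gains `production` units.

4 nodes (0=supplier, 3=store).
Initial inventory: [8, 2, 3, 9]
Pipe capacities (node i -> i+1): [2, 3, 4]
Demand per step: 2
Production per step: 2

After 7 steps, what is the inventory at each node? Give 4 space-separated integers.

Step 1: demand=2,sold=2 ship[2->3]=3 ship[1->2]=2 ship[0->1]=2 prod=2 -> inv=[8 2 2 10]
Step 2: demand=2,sold=2 ship[2->3]=2 ship[1->2]=2 ship[0->1]=2 prod=2 -> inv=[8 2 2 10]
Step 3: demand=2,sold=2 ship[2->3]=2 ship[1->2]=2 ship[0->1]=2 prod=2 -> inv=[8 2 2 10]
Step 4: demand=2,sold=2 ship[2->3]=2 ship[1->2]=2 ship[0->1]=2 prod=2 -> inv=[8 2 2 10]
Step 5: demand=2,sold=2 ship[2->3]=2 ship[1->2]=2 ship[0->1]=2 prod=2 -> inv=[8 2 2 10]
Step 6: demand=2,sold=2 ship[2->3]=2 ship[1->2]=2 ship[0->1]=2 prod=2 -> inv=[8 2 2 10]
Step 7: demand=2,sold=2 ship[2->3]=2 ship[1->2]=2 ship[0->1]=2 prod=2 -> inv=[8 2 2 10]

8 2 2 10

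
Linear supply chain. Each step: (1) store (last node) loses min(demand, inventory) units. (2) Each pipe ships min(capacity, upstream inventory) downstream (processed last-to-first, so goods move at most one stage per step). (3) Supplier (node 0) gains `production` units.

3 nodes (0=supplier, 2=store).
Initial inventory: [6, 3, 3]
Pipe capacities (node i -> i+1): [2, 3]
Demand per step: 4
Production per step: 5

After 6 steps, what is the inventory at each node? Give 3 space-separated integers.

Step 1: demand=4,sold=3 ship[1->2]=3 ship[0->1]=2 prod=5 -> inv=[9 2 3]
Step 2: demand=4,sold=3 ship[1->2]=2 ship[0->1]=2 prod=5 -> inv=[12 2 2]
Step 3: demand=4,sold=2 ship[1->2]=2 ship[0->1]=2 prod=5 -> inv=[15 2 2]
Step 4: demand=4,sold=2 ship[1->2]=2 ship[0->1]=2 prod=5 -> inv=[18 2 2]
Step 5: demand=4,sold=2 ship[1->2]=2 ship[0->1]=2 prod=5 -> inv=[21 2 2]
Step 6: demand=4,sold=2 ship[1->2]=2 ship[0->1]=2 prod=5 -> inv=[24 2 2]

24 2 2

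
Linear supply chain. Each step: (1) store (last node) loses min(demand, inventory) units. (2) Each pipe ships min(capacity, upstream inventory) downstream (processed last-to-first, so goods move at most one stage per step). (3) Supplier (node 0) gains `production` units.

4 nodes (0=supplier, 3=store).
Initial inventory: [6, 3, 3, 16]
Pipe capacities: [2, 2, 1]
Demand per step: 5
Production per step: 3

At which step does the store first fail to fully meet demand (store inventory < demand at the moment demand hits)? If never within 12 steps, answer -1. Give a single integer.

Step 1: demand=5,sold=5 ship[2->3]=1 ship[1->2]=2 ship[0->1]=2 prod=3 -> [7 3 4 12]
Step 2: demand=5,sold=5 ship[2->3]=1 ship[1->2]=2 ship[0->1]=2 prod=3 -> [8 3 5 8]
Step 3: demand=5,sold=5 ship[2->3]=1 ship[1->2]=2 ship[0->1]=2 prod=3 -> [9 3 6 4]
Step 4: demand=5,sold=4 ship[2->3]=1 ship[1->2]=2 ship[0->1]=2 prod=3 -> [10 3 7 1]
Step 5: demand=5,sold=1 ship[2->3]=1 ship[1->2]=2 ship[0->1]=2 prod=3 -> [11 3 8 1]
Step 6: demand=5,sold=1 ship[2->3]=1 ship[1->2]=2 ship[0->1]=2 prod=3 -> [12 3 9 1]
Step 7: demand=5,sold=1 ship[2->3]=1 ship[1->2]=2 ship[0->1]=2 prod=3 -> [13 3 10 1]
Step 8: demand=5,sold=1 ship[2->3]=1 ship[1->2]=2 ship[0->1]=2 prod=3 -> [14 3 11 1]
Step 9: demand=5,sold=1 ship[2->3]=1 ship[1->2]=2 ship[0->1]=2 prod=3 -> [15 3 12 1]
Step 10: demand=5,sold=1 ship[2->3]=1 ship[1->2]=2 ship[0->1]=2 prod=3 -> [16 3 13 1]
Step 11: demand=5,sold=1 ship[2->3]=1 ship[1->2]=2 ship[0->1]=2 prod=3 -> [17 3 14 1]
Step 12: demand=5,sold=1 ship[2->3]=1 ship[1->2]=2 ship[0->1]=2 prod=3 -> [18 3 15 1]
First stockout at step 4

4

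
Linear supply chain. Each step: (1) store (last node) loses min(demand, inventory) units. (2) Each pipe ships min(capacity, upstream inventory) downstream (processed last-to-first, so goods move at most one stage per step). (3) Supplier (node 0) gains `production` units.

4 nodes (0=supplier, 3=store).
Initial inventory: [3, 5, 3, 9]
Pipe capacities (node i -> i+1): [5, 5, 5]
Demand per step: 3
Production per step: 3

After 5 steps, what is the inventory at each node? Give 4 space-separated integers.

Step 1: demand=3,sold=3 ship[2->3]=3 ship[1->2]=5 ship[0->1]=3 prod=3 -> inv=[3 3 5 9]
Step 2: demand=3,sold=3 ship[2->3]=5 ship[1->2]=3 ship[0->1]=3 prod=3 -> inv=[3 3 3 11]
Step 3: demand=3,sold=3 ship[2->3]=3 ship[1->2]=3 ship[0->1]=3 prod=3 -> inv=[3 3 3 11]
Step 4: demand=3,sold=3 ship[2->3]=3 ship[1->2]=3 ship[0->1]=3 prod=3 -> inv=[3 3 3 11]
Step 5: demand=3,sold=3 ship[2->3]=3 ship[1->2]=3 ship[0->1]=3 prod=3 -> inv=[3 3 3 11]

3 3 3 11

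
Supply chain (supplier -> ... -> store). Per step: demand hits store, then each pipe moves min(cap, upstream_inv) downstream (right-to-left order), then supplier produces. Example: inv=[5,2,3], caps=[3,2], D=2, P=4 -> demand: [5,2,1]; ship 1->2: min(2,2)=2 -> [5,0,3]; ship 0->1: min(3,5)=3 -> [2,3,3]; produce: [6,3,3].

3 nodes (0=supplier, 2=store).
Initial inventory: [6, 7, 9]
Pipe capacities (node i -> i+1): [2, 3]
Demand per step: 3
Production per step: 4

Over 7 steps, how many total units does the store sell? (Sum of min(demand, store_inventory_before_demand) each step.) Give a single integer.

Answer: 21

Derivation:
Step 1: sold=3 (running total=3) -> [8 6 9]
Step 2: sold=3 (running total=6) -> [10 5 9]
Step 3: sold=3 (running total=9) -> [12 4 9]
Step 4: sold=3 (running total=12) -> [14 3 9]
Step 5: sold=3 (running total=15) -> [16 2 9]
Step 6: sold=3 (running total=18) -> [18 2 8]
Step 7: sold=3 (running total=21) -> [20 2 7]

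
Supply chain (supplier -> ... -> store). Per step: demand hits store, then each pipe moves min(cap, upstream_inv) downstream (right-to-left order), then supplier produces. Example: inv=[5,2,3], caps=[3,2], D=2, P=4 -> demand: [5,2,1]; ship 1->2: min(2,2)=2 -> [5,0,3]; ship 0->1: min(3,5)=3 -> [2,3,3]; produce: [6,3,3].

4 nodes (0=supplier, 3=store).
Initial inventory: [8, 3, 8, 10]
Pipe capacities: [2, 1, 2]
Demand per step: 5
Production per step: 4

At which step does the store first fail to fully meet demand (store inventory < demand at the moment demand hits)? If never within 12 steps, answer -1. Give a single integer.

Step 1: demand=5,sold=5 ship[2->3]=2 ship[1->2]=1 ship[0->1]=2 prod=4 -> [10 4 7 7]
Step 2: demand=5,sold=5 ship[2->3]=2 ship[1->2]=1 ship[0->1]=2 prod=4 -> [12 5 6 4]
Step 3: demand=5,sold=4 ship[2->3]=2 ship[1->2]=1 ship[0->1]=2 prod=4 -> [14 6 5 2]
Step 4: demand=5,sold=2 ship[2->3]=2 ship[1->2]=1 ship[0->1]=2 prod=4 -> [16 7 4 2]
Step 5: demand=5,sold=2 ship[2->3]=2 ship[1->2]=1 ship[0->1]=2 prod=4 -> [18 8 3 2]
Step 6: demand=5,sold=2 ship[2->3]=2 ship[1->2]=1 ship[0->1]=2 prod=4 -> [20 9 2 2]
Step 7: demand=5,sold=2 ship[2->3]=2 ship[1->2]=1 ship[0->1]=2 prod=4 -> [22 10 1 2]
Step 8: demand=5,sold=2 ship[2->3]=1 ship[1->2]=1 ship[0->1]=2 prod=4 -> [24 11 1 1]
Step 9: demand=5,sold=1 ship[2->3]=1 ship[1->2]=1 ship[0->1]=2 prod=4 -> [26 12 1 1]
Step 10: demand=5,sold=1 ship[2->3]=1 ship[1->2]=1 ship[0->1]=2 prod=4 -> [28 13 1 1]
Step 11: demand=5,sold=1 ship[2->3]=1 ship[1->2]=1 ship[0->1]=2 prod=4 -> [30 14 1 1]
Step 12: demand=5,sold=1 ship[2->3]=1 ship[1->2]=1 ship[0->1]=2 prod=4 -> [32 15 1 1]
First stockout at step 3

3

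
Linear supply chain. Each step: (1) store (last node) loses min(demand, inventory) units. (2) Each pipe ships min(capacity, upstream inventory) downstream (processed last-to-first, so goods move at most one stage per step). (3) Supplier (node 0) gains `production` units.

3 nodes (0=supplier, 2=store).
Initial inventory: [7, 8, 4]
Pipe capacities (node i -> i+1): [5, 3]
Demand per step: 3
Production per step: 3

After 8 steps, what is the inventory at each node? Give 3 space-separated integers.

Step 1: demand=3,sold=3 ship[1->2]=3 ship[0->1]=5 prod=3 -> inv=[5 10 4]
Step 2: demand=3,sold=3 ship[1->2]=3 ship[0->1]=5 prod=3 -> inv=[3 12 4]
Step 3: demand=3,sold=3 ship[1->2]=3 ship[0->1]=3 prod=3 -> inv=[3 12 4]
Step 4: demand=3,sold=3 ship[1->2]=3 ship[0->1]=3 prod=3 -> inv=[3 12 4]
Step 5: demand=3,sold=3 ship[1->2]=3 ship[0->1]=3 prod=3 -> inv=[3 12 4]
Step 6: demand=3,sold=3 ship[1->2]=3 ship[0->1]=3 prod=3 -> inv=[3 12 4]
Step 7: demand=3,sold=3 ship[1->2]=3 ship[0->1]=3 prod=3 -> inv=[3 12 4]
Step 8: demand=3,sold=3 ship[1->2]=3 ship[0->1]=3 prod=3 -> inv=[3 12 4]

3 12 4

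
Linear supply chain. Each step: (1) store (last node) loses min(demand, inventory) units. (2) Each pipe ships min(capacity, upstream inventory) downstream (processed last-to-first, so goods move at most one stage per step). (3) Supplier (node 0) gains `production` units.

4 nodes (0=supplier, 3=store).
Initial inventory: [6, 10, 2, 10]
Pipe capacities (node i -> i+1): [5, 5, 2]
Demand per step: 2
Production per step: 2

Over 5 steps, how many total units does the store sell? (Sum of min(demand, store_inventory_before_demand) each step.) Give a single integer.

Step 1: sold=2 (running total=2) -> [3 10 5 10]
Step 2: sold=2 (running total=4) -> [2 8 8 10]
Step 3: sold=2 (running total=6) -> [2 5 11 10]
Step 4: sold=2 (running total=8) -> [2 2 14 10]
Step 5: sold=2 (running total=10) -> [2 2 14 10]

Answer: 10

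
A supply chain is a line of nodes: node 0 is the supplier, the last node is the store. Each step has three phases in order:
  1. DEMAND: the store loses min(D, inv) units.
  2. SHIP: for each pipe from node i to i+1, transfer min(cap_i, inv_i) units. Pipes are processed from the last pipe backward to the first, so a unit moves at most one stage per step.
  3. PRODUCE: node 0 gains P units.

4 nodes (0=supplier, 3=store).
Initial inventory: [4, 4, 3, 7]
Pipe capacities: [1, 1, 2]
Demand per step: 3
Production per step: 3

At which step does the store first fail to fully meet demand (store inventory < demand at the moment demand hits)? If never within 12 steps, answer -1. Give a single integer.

Step 1: demand=3,sold=3 ship[2->3]=2 ship[1->2]=1 ship[0->1]=1 prod=3 -> [6 4 2 6]
Step 2: demand=3,sold=3 ship[2->3]=2 ship[1->2]=1 ship[0->1]=1 prod=3 -> [8 4 1 5]
Step 3: demand=3,sold=3 ship[2->3]=1 ship[1->2]=1 ship[0->1]=1 prod=3 -> [10 4 1 3]
Step 4: demand=3,sold=3 ship[2->3]=1 ship[1->2]=1 ship[0->1]=1 prod=3 -> [12 4 1 1]
Step 5: demand=3,sold=1 ship[2->3]=1 ship[1->2]=1 ship[0->1]=1 prod=3 -> [14 4 1 1]
Step 6: demand=3,sold=1 ship[2->3]=1 ship[1->2]=1 ship[0->1]=1 prod=3 -> [16 4 1 1]
Step 7: demand=3,sold=1 ship[2->3]=1 ship[1->2]=1 ship[0->1]=1 prod=3 -> [18 4 1 1]
Step 8: demand=3,sold=1 ship[2->3]=1 ship[1->2]=1 ship[0->1]=1 prod=3 -> [20 4 1 1]
Step 9: demand=3,sold=1 ship[2->3]=1 ship[1->2]=1 ship[0->1]=1 prod=3 -> [22 4 1 1]
Step 10: demand=3,sold=1 ship[2->3]=1 ship[1->2]=1 ship[0->1]=1 prod=3 -> [24 4 1 1]
Step 11: demand=3,sold=1 ship[2->3]=1 ship[1->2]=1 ship[0->1]=1 prod=3 -> [26 4 1 1]
Step 12: demand=3,sold=1 ship[2->3]=1 ship[1->2]=1 ship[0->1]=1 prod=3 -> [28 4 1 1]
First stockout at step 5

5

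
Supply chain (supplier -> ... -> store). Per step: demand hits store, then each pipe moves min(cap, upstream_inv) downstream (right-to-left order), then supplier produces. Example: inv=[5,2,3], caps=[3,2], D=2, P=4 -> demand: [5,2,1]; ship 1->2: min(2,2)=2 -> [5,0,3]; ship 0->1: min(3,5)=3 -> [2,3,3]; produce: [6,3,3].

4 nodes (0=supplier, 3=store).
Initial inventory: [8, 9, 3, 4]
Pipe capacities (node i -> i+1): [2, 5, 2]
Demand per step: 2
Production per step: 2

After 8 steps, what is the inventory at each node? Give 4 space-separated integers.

Step 1: demand=2,sold=2 ship[2->3]=2 ship[1->2]=5 ship[0->1]=2 prod=2 -> inv=[8 6 6 4]
Step 2: demand=2,sold=2 ship[2->3]=2 ship[1->2]=5 ship[0->1]=2 prod=2 -> inv=[8 3 9 4]
Step 3: demand=2,sold=2 ship[2->3]=2 ship[1->2]=3 ship[0->1]=2 prod=2 -> inv=[8 2 10 4]
Step 4: demand=2,sold=2 ship[2->3]=2 ship[1->2]=2 ship[0->1]=2 prod=2 -> inv=[8 2 10 4]
Step 5: demand=2,sold=2 ship[2->3]=2 ship[1->2]=2 ship[0->1]=2 prod=2 -> inv=[8 2 10 4]
Step 6: demand=2,sold=2 ship[2->3]=2 ship[1->2]=2 ship[0->1]=2 prod=2 -> inv=[8 2 10 4]
Step 7: demand=2,sold=2 ship[2->3]=2 ship[1->2]=2 ship[0->1]=2 prod=2 -> inv=[8 2 10 4]
Step 8: demand=2,sold=2 ship[2->3]=2 ship[1->2]=2 ship[0->1]=2 prod=2 -> inv=[8 2 10 4]

8 2 10 4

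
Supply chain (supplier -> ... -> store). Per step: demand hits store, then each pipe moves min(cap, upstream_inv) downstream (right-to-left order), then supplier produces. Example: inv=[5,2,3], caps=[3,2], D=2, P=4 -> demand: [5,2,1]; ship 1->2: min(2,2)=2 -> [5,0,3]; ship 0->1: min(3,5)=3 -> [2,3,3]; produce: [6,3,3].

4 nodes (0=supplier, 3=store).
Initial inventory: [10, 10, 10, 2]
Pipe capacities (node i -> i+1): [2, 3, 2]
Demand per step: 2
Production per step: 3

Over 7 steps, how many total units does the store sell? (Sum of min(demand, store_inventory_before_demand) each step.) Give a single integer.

Answer: 14

Derivation:
Step 1: sold=2 (running total=2) -> [11 9 11 2]
Step 2: sold=2 (running total=4) -> [12 8 12 2]
Step 3: sold=2 (running total=6) -> [13 7 13 2]
Step 4: sold=2 (running total=8) -> [14 6 14 2]
Step 5: sold=2 (running total=10) -> [15 5 15 2]
Step 6: sold=2 (running total=12) -> [16 4 16 2]
Step 7: sold=2 (running total=14) -> [17 3 17 2]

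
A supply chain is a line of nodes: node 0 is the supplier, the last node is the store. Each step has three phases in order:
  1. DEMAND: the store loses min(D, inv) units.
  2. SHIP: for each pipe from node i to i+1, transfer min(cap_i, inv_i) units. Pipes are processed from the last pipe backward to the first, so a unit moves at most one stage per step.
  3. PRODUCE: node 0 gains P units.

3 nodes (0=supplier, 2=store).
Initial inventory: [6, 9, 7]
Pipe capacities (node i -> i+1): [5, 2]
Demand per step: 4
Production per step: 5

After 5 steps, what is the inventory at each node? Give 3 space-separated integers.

Step 1: demand=4,sold=4 ship[1->2]=2 ship[0->1]=5 prod=5 -> inv=[6 12 5]
Step 2: demand=4,sold=4 ship[1->2]=2 ship[0->1]=5 prod=5 -> inv=[6 15 3]
Step 3: demand=4,sold=3 ship[1->2]=2 ship[0->1]=5 prod=5 -> inv=[6 18 2]
Step 4: demand=4,sold=2 ship[1->2]=2 ship[0->1]=5 prod=5 -> inv=[6 21 2]
Step 5: demand=4,sold=2 ship[1->2]=2 ship[0->1]=5 prod=5 -> inv=[6 24 2]

6 24 2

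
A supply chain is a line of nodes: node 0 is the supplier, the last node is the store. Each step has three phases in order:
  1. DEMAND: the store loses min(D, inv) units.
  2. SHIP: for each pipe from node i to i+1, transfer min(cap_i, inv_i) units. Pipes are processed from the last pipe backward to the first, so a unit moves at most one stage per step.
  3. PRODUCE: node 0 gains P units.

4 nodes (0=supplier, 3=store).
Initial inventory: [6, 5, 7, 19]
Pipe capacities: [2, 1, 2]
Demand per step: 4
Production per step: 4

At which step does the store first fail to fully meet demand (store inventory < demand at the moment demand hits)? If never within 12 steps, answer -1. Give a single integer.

Step 1: demand=4,sold=4 ship[2->3]=2 ship[1->2]=1 ship[0->1]=2 prod=4 -> [8 6 6 17]
Step 2: demand=4,sold=4 ship[2->3]=2 ship[1->2]=1 ship[0->1]=2 prod=4 -> [10 7 5 15]
Step 3: demand=4,sold=4 ship[2->3]=2 ship[1->2]=1 ship[0->1]=2 prod=4 -> [12 8 4 13]
Step 4: demand=4,sold=4 ship[2->3]=2 ship[1->2]=1 ship[0->1]=2 prod=4 -> [14 9 3 11]
Step 5: demand=4,sold=4 ship[2->3]=2 ship[1->2]=1 ship[0->1]=2 prod=4 -> [16 10 2 9]
Step 6: demand=4,sold=4 ship[2->3]=2 ship[1->2]=1 ship[0->1]=2 prod=4 -> [18 11 1 7]
Step 7: demand=4,sold=4 ship[2->3]=1 ship[1->2]=1 ship[0->1]=2 prod=4 -> [20 12 1 4]
Step 8: demand=4,sold=4 ship[2->3]=1 ship[1->2]=1 ship[0->1]=2 prod=4 -> [22 13 1 1]
Step 9: demand=4,sold=1 ship[2->3]=1 ship[1->2]=1 ship[0->1]=2 prod=4 -> [24 14 1 1]
Step 10: demand=4,sold=1 ship[2->3]=1 ship[1->2]=1 ship[0->1]=2 prod=4 -> [26 15 1 1]
Step 11: demand=4,sold=1 ship[2->3]=1 ship[1->2]=1 ship[0->1]=2 prod=4 -> [28 16 1 1]
Step 12: demand=4,sold=1 ship[2->3]=1 ship[1->2]=1 ship[0->1]=2 prod=4 -> [30 17 1 1]
First stockout at step 9

9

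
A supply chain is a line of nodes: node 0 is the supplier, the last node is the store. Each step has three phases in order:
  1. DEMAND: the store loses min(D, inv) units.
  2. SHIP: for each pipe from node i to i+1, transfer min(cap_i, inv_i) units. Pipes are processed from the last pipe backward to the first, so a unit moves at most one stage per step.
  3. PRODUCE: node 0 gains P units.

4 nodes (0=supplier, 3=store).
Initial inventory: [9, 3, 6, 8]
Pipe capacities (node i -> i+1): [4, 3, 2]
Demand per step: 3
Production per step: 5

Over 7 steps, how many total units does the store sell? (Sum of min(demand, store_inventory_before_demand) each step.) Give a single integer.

Answer: 20

Derivation:
Step 1: sold=3 (running total=3) -> [10 4 7 7]
Step 2: sold=3 (running total=6) -> [11 5 8 6]
Step 3: sold=3 (running total=9) -> [12 6 9 5]
Step 4: sold=3 (running total=12) -> [13 7 10 4]
Step 5: sold=3 (running total=15) -> [14 8 11 3]
Step 6: sold=3 (running total=18) -> [15 9 12 2]
Step 7: sold=2 (running total=20) -> [16 10 13 2]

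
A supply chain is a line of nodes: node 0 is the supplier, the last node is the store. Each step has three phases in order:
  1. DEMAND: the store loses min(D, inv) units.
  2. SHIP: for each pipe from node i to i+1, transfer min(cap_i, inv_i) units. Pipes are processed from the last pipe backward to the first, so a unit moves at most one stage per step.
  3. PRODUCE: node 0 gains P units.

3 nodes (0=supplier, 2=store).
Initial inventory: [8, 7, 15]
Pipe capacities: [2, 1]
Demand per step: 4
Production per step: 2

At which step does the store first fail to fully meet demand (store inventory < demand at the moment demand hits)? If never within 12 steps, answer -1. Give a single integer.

Step 1: demand=4,sold=4 ship[1->2]=1 ship[0->1]=2 prod=2 -> [8 8 12]
Step 2: demand=4,sold=4 ship[1->2]=1 ship[0->1]=2 prod=2 -> [8 9 9]
Step 3: demand=4,sold=4 ship[1->2]=1 ship[0->1]=2 prod=2 -> [8 10 6]
Step 4: demand=4,sold=4 ship[1->2]=1 ship[0->1]=2 prod=2 -> [8 11 3]
Step 5: demand=4,sold=3 ship[1->2]=1 ship[0->1]=2 prod=2 -> [8 12 1]
Step 6: demand=4,sold=1 ship[1->2]=1 ship[0->1]=2 prod=2 -> [8 13 1]
Step 7: demand=4,sold=1 ship[1->2]=1 ship[0->1]=2 prod=2 -> [8 14 1]
Step 8: demand=4,sold=1 ship[1->2]=1 ship[0->1]=2 prod=2 -> [8 15 1]
Step 9: demand=4,sold=1 ship[1->2]=1 ship[0->1]=2 prod=2 -> [8 16 1]
Step 10: demand=4,sold=1 ship[1->2]=1 ship[0->1]=2 prod=2 -> [8 17 1]
Step 11: demand=4,sold=1 ship[1->2]=1 ship[0->1]=2 prod=2 -> [8 18 1]
Step 12: demand=4,sold=1 ship[1->2]=1 ship[0->1]=2 prod=2 -> [8 19 1]
First stockout at step 5

5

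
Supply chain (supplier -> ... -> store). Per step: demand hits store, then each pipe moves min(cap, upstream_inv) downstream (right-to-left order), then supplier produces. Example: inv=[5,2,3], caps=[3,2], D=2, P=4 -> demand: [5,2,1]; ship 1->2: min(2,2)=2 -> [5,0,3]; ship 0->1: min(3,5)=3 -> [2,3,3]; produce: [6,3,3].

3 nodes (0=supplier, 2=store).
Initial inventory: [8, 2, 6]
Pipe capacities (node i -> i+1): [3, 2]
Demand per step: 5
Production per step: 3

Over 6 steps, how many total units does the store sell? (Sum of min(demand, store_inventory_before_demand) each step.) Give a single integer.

Answer: 16

Derivation:
Step 1: sold=5 (running total=5) -> [8 3 3]
Step 2: sold=3 (running total=8) -> [8 4 2]
Step 3: sold=2 (running total=10) -> [8 5 2]
Step 4: sold=2 (running total=12) -> [8 6 2]
Step 5: sold=2 (running total=14) -> [8 7 2]
Step 6: sold=2 (running total=16) -> [8 8 2]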